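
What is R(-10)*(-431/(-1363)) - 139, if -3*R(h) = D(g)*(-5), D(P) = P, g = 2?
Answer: -564061/4089 ≈ -137.95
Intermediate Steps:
R(h) = 10/3 (R(h) = -2*(-5)/3 = -1/3*(-10) = 10/3)
R(-10)*(-431/(-1363)) - 139 = 10*(-431/(-1363))/3 - 139 = 10*(-431*(-1/1363))/3 - 139 = (10/3)*(431/1363) - 139 = 4310/4089 - 139 = -564061/4089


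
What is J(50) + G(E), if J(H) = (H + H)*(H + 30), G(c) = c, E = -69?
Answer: 7931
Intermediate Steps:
J(H) = 2*H*(30 + H) (J(H) = (2*H)*(30 + H) = 2*H*(30 + H))
J(50) + G(E) = 2*50*(30 + 50) - 69 = 2*50*80 - 69 = 8000 - 69 = 7931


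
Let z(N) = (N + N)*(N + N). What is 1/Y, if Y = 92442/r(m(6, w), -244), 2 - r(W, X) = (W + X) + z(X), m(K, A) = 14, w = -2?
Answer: -39652/15407 ≈ -2.5736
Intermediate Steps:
z(N) = 4*N² (z(N) = (2*N)*(2*N) = 4*N²)
r(W, X) = 2 - W - X - 4*X² (r(W, X) = 2 - ((W + X) + 4*X²) = 2 - (W + X + 4*X²) = 2 + (-W - X - 4*X²) = 2 - W - X - 4*X²)
Y = -15407/39652 (Y = 92442/(2 - 1*14 - 1*(-244) - 4*(-244)²) = 92442/(2 - 14 + 244 - 4*59536) = 92442/(2 - 14 + 244 - 238144) = 92442/(-237912) = 92442*(-1/237912) = -15407/39652 ≈ -0.38856)
1/Y = 1/(-15407/39652) = -39652/15407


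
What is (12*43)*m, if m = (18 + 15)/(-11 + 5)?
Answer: -2838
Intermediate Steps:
m = -11/2 (m = 33/(-6) = 33*(-⅙) = -11/2 ≈ -5.5000)
(12*43)*m = (12*43)*(-11/2) = 516*(-11/2) = -2838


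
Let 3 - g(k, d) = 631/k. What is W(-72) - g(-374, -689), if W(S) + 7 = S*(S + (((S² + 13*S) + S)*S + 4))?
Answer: 8098322349/374 ≈ 2.1653e+7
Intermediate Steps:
g(k, d) = 3 - 631/k
W(S) = -7 + S*(4 + S + S*(S² + 14*S)) (W(S) = -7 + S*(S + (((S² + 13*S) + S)*S + 4)) = -7 + S*(S + ((S² + 14*S)*S + 4)) = -7 + S*(S + (S*(S² + 14*S) + 4)) = -7 + S*(S + (4 + S*(S² + 14*S))) = -7 + S*(4 + S + S*(S² + 14*S)))
W(-72) - g(-374, -689) = (-7 + (-72)² + (-72)⁴ + 4*(-72) + 14*(-72)³) - (3 - 631/(-374)) = (-7 + 5184 + 26873856 - 288 + 14*(-373248)) - (3 - 631*(-1/374)) = (-7 + 5184 + 26873856 - 288 - 5225472) - (3 + 631/374) = 21653273 - 1*1753/374 = 21653273 - 1753/374 = 8098322349/374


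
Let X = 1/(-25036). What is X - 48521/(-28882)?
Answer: 607371437/361544876 ≈ 1.6799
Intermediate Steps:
X = -1/25036 ≈ -3.9943e-5
X - 48521/(-28882) = -1/25036 - 48521/(-28882) = -1/25036 - 48521*(-1)/28882 = -1/25036 - 1*(-48521/28882) = -1/25036 + 48521/28882 = 607371437/361544876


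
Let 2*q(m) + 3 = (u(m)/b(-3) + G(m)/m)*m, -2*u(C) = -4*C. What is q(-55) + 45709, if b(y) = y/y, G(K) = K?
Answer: 48705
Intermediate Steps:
u(C) = 2*C (u(C) = -(-2)*C = 2*C)
b(y) = 1
q(m) = -3/2 + m*(1 + 2*m)/2 (q(m) = -3/2 + (((2*m)/1 + m/m)*m)/2 = -3/2 + (((2*m)*1 + 1)*m)/2 = -3/2 + ((2*m + 1)*m)/2 = -3/2 + ((1 + 2*m)*m)/2 = -3/2 + (m*(1 + 2*m))/2 = -3/2 + m*(1 + 2*m)/2)
q(-55) + 45709 = (-3/2 + (-55)**2 + (1/2)*(-55)) + 45709 = (-3/2 + 3025 - 55/2) + 45709 = 2996 + 45709 = 48705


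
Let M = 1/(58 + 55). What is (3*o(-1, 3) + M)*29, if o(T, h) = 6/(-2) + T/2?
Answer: -68759/226 ≈ -304.24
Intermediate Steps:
o(T, h) = -3 + T/2 (o(T, h) = 6*(-½) + T*(½) = -3 + T/2)
M = 1/113 ≈ 0.0088496
(3*o(-1, 3) + M)*29 = (3*(-3 + (½)*(-1)) + 1/113)*29 = (3*(-3 - ½) + 1/113)*29 = (3*(-7/2) + 1/113)*29 = (-21/2 + 1/113)*29 = -2371/226*29 = -68759/226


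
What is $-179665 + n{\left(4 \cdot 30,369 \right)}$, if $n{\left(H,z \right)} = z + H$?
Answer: $-179176$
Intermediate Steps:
$n{\left(H,z \right)} = H + z$
$-179665 + n{\left(4 \cdot 30,369 \right)} = -179665 + \left(4 \cdot 30 + 369\right) = -179665 + \left(120 + 369\right) = -179665 + 489 = -179176$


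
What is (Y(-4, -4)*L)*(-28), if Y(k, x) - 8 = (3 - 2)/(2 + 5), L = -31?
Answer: 7068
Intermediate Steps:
Y(k, x) = 57/7 (Y(k, x) = 8 + (3 - 2)/(2 + 5) = 8 + 1/7 = 57/7)
(Y(-4, -4)*L)*(-28) = ((57/7)*(-31))*(-28) = -1767/7*(-28) = 7068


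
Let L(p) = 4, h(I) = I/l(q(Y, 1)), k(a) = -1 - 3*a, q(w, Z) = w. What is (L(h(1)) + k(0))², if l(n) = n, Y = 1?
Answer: 9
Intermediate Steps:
h(I) = I (h(I) = I/1 = I*1 = I)
(L(h(1)) + k(0))² = (4 + (-1 - 3*0))² = (4 + (-1 + 0))² = (4 - 1)² = 3² = 9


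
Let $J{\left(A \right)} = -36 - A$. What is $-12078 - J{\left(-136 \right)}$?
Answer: $-12178$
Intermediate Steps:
$-12078 - J{\left(-136 \right)} = -12078 - \left(-36 - -136\right) = -12078 - \left(-36 + 136\right) = -12078 - 100 = -12178$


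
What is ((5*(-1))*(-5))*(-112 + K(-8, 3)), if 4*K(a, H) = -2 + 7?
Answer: -11075/4 ≈ -2768.8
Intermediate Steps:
K(a, H) = 5/4 (K(a, H) = (-2 + 7)/4 = (¼)*5 = 5/4)
((5*(-1))*(-5))*(-112 + K(-8, 3)) = ((5*(-1))*(-5))*(-112 + 5/4) = -5*(-5)*(-443/4) = 25*(-443/4) = -11075/4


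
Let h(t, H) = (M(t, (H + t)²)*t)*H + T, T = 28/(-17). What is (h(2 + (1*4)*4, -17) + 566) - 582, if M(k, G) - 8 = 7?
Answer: -78330/17 ≈ -4607.6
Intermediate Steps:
M(k, G) = 15 (M(k, G) = 8 + 7 = 15)
T = -28/17 (T = 28*(-1/17) = -28/17 ≈ -1.6471)
h(t, H) = -28/17 + 15*H*t (h(t, H) = (15*t)*H - 28/17 = 15*H*t - 28/17 = -28/17 + 15*H*t)
(h(2 + (1*4)*4, -17) + 566) - 582 = ((-28/17 + 15*(-17)*(2 + (1*4)*4)) + 566) - 582 = ((-28/17 + 15*(-17)*(2 + 4*4)) + 566) - 582 = ((-28/17 + 15*(-17)*(2 + 16)) + 566) - 582 = ((-28/17 + 15*(-17)*18) + 566) - 582 = ((-28/17 - 4590) + 566) - 582 = (-78058/17 + 566) - 582 = -68436/17 - 582 = -78330/17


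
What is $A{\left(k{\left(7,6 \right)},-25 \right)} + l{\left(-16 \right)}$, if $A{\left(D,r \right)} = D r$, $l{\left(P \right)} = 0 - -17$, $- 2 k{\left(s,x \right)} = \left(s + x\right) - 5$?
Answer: $117$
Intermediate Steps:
$k{\left(s,x \right)} = \frac{5}{2} - \frac{s}{2} - \frac{x}{2}$ ($k{\left(s,x \right)} = - \frac{\left(s + x\right) - 5}{2} = - \frac{-5 + s + x}{2} = \frac{5}{2} - \frac{s}{2} - \frac{x}{2}$)
$l{\left(P \right)} = 17$ ($l{\left(P \right)} = 0 + 17 = 17$)
$A{\left(k{\left(7,6 \right)},-25 \right)} + l{\left(-16 \right)} = \left(\frac{5}{2} - \frac{7}{2} - 3\right) \left(-25\right) + 17 = \left(-4\right) \left(-25\right) + 17 = 100 + 17 = 117$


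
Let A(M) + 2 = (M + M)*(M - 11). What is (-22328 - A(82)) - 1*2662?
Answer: -36632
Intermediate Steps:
A(M) = -2 + 2*M*(-11 + M) (A(M) = -2 + (M + M)*(M - 11) = -2 + (2*M)*(-11 + M) = -2 + 2*M*(-11 + M))
(-22328 - A(82)) - 1*2662 = (-22328 - (-2 - 22*82 + 2*82²)) - 1*2662 = (-22328 - (-2 - 1804 + 2*6724)) - 2662 = (-22328 - (-2 - 1804 + 13448)) - 2662 = (-22328 - 1*11642) - 2662 = (-22328 - 11642) - 2662 = -33970 - 2662 = -36632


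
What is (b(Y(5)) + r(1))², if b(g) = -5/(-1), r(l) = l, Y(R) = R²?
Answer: 36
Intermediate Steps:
b(g) = 5 (b(g) = -5*(-1) = 5)
(b(Y(5)) + r(1))² = (5 + 1)² = 6² = 36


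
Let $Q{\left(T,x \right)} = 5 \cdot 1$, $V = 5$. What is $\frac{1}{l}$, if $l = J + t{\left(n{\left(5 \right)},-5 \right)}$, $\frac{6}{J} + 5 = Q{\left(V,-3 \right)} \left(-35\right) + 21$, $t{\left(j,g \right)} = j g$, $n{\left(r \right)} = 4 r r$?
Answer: $- \frac{53}{26502} \approx -0.0019998$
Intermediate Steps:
$Q{\left(T,x \right)} = 5$
$n{\left(r \right)} = 4 r^{2}$
$t{\left(j,g \right)} = g j$
$J = - \frac{2}{53}$ ($J = \frac{6}{-5 + \left(5 \left(-35\right) + 21\right)} = \frac{6}{-5 + \left(-175 + 21\right)} = \frac{6}{-5 - 154} = \frac{6}{-159} = 6 \left(- \frac{1}{159}\right) = - \frac{2}{53} \approx -0.037736$)
$l = - \frac{26502}{53}$ ($l = - \frac{2}{53} - 5 \cdot 4 \cdot 5^{2} = - \frac{2}{53} - 5 \cdot 4 \cdot 25 = - \frac{2}{53} - 500 = - \frac{26502}{53} \approx -500.04$)
$\frac{1}{l} = \frac{1}{- \frac{26502}{53}} = - \frac{53}{26502}$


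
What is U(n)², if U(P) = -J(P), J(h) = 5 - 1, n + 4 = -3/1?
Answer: 16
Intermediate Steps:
n = -7 (n = -4 - 3/1 = -4 - 3*1 = -4 - 3 = -7)
J(h) = 4
U(P) = -4 (U(P) = -1*4 = -4)
U(n)² = (-4)² = 16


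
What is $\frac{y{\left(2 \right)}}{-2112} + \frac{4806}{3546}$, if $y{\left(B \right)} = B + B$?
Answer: $\frac{140779}{104016} \approx 1.3534$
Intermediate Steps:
$y{\left(B \right)} = 2 B$
$\frac{y{\left(2 \right)}}{-2112} + \frac{4806}{3546} = \frac{2 \cdot 2}{-2112} + \frac{4806}{3546} = 4 \left(- \frac{1}{2112}\right) + 4806 \cdot \frac{1}{3546} = - \frac{1}{528} + \frac{267}{197} = \frac{140779}{104016}$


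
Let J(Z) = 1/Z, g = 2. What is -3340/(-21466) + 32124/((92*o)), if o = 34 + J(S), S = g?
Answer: 58347912/5677757 ≈ 10.277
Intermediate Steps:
S = 2
o = 69/2 (o = 34 + 1/2 = 69/2 ≈ 34.500)
-3340/(-21466) + 32124/((92*o)) = -3340/(-21466) + 32124/((92*(69/2))) = -3340*(-1/21466) + 32124/3174 = 1670/10733 + 32124*(1/3174) = 1670/10733 + 5354/529 = 58347912/5677757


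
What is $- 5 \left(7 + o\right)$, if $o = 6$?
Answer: $-65$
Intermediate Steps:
$- 5 \left(7 + o\right) = - 5 \left(7 + 6\right) = \left(-5\right) 13 = -65$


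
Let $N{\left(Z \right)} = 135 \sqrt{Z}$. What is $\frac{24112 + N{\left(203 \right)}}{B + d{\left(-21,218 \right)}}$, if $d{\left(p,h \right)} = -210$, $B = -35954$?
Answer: $- \frac{6028}{9041} - \frac{135 \sqrt{203}}{36164} \approx -0.71993$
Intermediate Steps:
$\frac{24112 + N{\left(203 \right)}}{B + d{\left(-21,218 \right)}} = \frac{24112 + 135 \sqrt{203}}{-35954 - 210} = \frac{24112 + 135 \sqrt{203}}{-36164} = \left(24112 + 135 \sqrt{203}\right) \left(- \frac{1}{36164}\right) = - \frac{6028}{9041} - \frac{135 \sqrt{203}}{36164}$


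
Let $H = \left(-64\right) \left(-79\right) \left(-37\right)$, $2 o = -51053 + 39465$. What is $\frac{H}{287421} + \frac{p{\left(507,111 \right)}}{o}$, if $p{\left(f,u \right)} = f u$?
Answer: $- \frac{17259086785}{1665317274} \approx -10.364$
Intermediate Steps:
$o = -5794$ ($o = \frac{-51053 + 39465}{2} = \frac{1}{2} \left(-11588\right) = -5794$)
$H = -187072$ ($H = 5056 \left(-37\right) = -187072$)
$\frac{H}{287421} + \frac{p{\left(507,111 \right)}}{o} = - \frac{187072}{287421} + \frac{507 \cdot 111}{-5794} = \left(-187072\right) \frac{1}{287421} + 56277 \left(- \frac{1}{5794}\right) = - \frac{187072}{287421} - \frac{56277}{5794} = - \frac{17259086785}{1665317274}$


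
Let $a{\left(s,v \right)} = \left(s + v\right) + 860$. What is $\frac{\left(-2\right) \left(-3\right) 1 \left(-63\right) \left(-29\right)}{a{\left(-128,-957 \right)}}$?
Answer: $- \frac{1218}{25} \approx -48.72$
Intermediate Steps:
$a{\left(s,v \right)} = 860 + s + v$
$\frac{\left(-2\right) \left(-3\right) 1 \left(-63\right) \left(-29\right)}{a{\left(-128,-957 \right)}} = \frac{\left(-2\right) \left(-3\right) 1 \left(-63\right) \left(-29\right)}{860 - 128 - 957} = \frac{6 \cdot 1 \left(-63\right) \left(-29\right)}{-225} = 6 \left(-63\right) \left(-29\right) \left(- \frac{1}{225}\right) = \left(-378\right) \left(-29\right) \left(- \frac{1}{225}\right) = 10962 \left(- \frac{1}{225}\right) = - \frac{1218}{25}$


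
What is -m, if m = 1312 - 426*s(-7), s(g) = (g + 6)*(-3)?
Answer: -34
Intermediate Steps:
s(g) = -18 - 3*g (s(g) = (6 + g)*(-3) = -18 - 3*g)
m = 34 (m = 1312 - 426*(-18 - 3*(-7)) = 1312 - 426*(-18 + 21) = 1312 - 426*3 = 1312 - 1278 = 34)
-m = -1*34 = -34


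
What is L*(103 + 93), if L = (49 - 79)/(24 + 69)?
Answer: -1960/31 ≈ -63.226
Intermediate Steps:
L = -10/31 (L = -30/93 = -30*1/93 = -10/31 ≈ -0.32258)
L*(103 + 93) = -10*(103 + 93)/31 = -10/31*196 = -1960/31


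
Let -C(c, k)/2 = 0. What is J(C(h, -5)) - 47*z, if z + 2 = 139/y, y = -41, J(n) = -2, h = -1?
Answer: 10305/41 ≈ 251.34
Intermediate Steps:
C(c, k) = 0 (C(c, k) = -2*0 = 0)
z = -221/41 (z = -2 + 139/(-41) = -2 + 139*(-1/41) = -2 - 139/41 = -221/41 ≈ -5.3902)
J(C(h, -5)) - 47*z = -2 - 47*(-221/41) = -2 + 10387/41 = 10305/41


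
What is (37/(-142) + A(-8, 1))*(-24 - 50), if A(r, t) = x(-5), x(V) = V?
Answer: 27639/71 ≈ 389.28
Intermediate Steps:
A(r, t) = -5
(37/(-142) + A(-8, 1))*(-24 - 50) = (37/(-142) - 5)*(-24 - 50) = (37*(-1/142) - 5)*(-74) = (-37/142 - 5)*(-74) = -747/142*(-74) = 27639/71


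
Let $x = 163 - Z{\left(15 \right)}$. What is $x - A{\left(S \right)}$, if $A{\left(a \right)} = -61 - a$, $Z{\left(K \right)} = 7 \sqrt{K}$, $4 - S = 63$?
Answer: $165 - 7 \sqrt{15} \approx 137.89$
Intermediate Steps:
$S = -59$ ($S = 4 - 63 = -59$)
$x = 163 - 7 \sqrt{15} \approx 135.89$
$x - A{\left(S \right)} = \left(163 - 7 \sqrt{15}\right) - \left(-61 - -59\right) = \left(163 - 7 \sqrt{15}\right) - \left(-61 + 59\right) = \left(163 - 7 \sqrt{15}\right) - -2 = \left(163 - 7 \sqrt{15}\right) + 2 = 165 - 7 \sqrt{15}$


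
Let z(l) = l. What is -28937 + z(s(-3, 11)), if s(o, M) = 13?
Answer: -28924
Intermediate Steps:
-28937 + z(s(-3, 11)) = -28937 + 13 = -28924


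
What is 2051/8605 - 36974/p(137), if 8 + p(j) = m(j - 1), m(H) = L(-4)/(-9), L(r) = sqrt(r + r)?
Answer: 25772393969/5584645 - 166383*I*sqrt(2)/1298 ≈ 4614.9 - 181.28*I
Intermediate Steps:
L(r) = sqrt(2)*sqrt(r) (L(r) = sqrt(2*r) = sqrt(2)*sqrt(r))
m(H) = -2*I*sqrt(2)/9 (m(H) = (sqrt(2)*sqrt(-4))/(-9) = (sqrt(2)*(2*I))*(-1/9) = (2*I*sqrt(2))*(-1/9) = -2*I*sqrt(2)/9)
p(j) = -8 - 2*I*sqrt(2)/9
2051/8605 - 36974/p(137) = 2051/8605 - 36974/(-8 - 2*I*sqrt(2)/9)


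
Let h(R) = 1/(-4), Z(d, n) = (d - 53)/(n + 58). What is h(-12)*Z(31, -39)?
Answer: 11/38 ≈ 0.28947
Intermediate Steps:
Z(d, n) = (-53 + d)/(58 + n)
h(R) = -¼
h(-12)*Z(31, -39) = -(-53 + 31)/(4*(58 - 39)) = -(-22)/(4*19) = -(-22)/76 = -¼*(-22/19) = 11/38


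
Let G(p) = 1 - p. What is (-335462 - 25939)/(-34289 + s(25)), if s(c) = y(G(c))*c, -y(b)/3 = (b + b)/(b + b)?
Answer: 361401/34364 ≈ 10.517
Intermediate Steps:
y(b) = -3 (y(b) = -3*(b + b)/(b + b) = -3*2*b/(2*b) = -3*2*b*1/(2*b) = -3*1 = -3)
s(c) = -3*c
(-335462 - 25939)/(-34289 + s(25)) = (-335462 - 25939)/(-34289 - 3*25) = -361401/(-34289 - 75) = -361401/(-34364) = -361401*(-1/34364) = 361401/34364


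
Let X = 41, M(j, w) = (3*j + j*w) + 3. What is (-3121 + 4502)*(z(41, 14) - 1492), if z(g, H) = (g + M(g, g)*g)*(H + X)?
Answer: 5628331788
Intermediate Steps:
M(j, w) = 3 + 3*j + j*w
z(g, H) = (41 + H)*(g + g*(3 + g² + 3*g)) (z(g, H) = (g + (3 + 3*g + g*g)*g)*(H + 41) = (g + (3 + 3*g + g²)*g)*(41 + H) = (g + (3 + g² + 3*g)*g)*(41 + H) = (g + g*(3 + g² + 3*g))*(41 + H) = (41 + H)*(g + g*(3 + g² + 3*g)))
(-3121 + 4502)*(z(41, 14) - 1492) = (-3121 + 4502)*(41*(164 + 14 + 41*41² + 123*41 + 14*(3 + 41² + 3*41)) - 1492) = 1381*(41*(164 + 14 + 41*1681 + 5043 + 14*(3 + 1681 + 123)) - 1492) = 1381*(41*(164 + 14 + 68921 + 5043 + 14*1807) - 1492) = 1381*(41*(164 + 14 + 68921 + 5043 + 25298) - 1492) = 1381*(41*99440 - 1492) = 1381*(4077040 - 1492) = 1381*4075548 = 5628331788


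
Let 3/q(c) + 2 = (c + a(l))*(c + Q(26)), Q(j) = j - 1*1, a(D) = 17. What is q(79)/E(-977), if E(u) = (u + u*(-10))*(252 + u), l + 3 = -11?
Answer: -1/21211500450 ≈ -4.7144e-11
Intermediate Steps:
l = -14 (l = -3 - 11 = -14)
Q(j) = -1 + j (Q(j) = j - 1 = -1 + j)
q(c) = 3/(-2 + (17 + c)*(25 + c)) (q(c) = 3/(-2 + (c + 17)*(c + (-1 + 26))) = 3/(-2 + (17 + c)*(c + 25)) = 3/(-2 + (17 + c)*(25 + c)))
E(u) = -9*u*(252 + u) (E(u) = (u - 10*u)*(252 + u) = (-9*u)*(252 + u) = -9*u*(252 + u))
q(79)/E(-977) = (3/(423 + 79² + 42*79))/((-9*(-977)*(252 - 977))) = (3/(423 + 6241 + 3318))/((-9*(-977)*(-725))) = (3/9982)/(-6374925) = (3*(1/9982))*(-1/6374925) = (3/9982)*(-1/6374925) = -1/21211500450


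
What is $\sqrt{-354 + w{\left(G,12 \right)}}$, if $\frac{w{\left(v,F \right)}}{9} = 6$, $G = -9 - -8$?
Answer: $10 i \sqrt{3} \approx 17.32 i$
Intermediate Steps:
$G = -1$ ($G = -9 + 8 = -1$)
$w{\left(v,F \right)} = 54$ ($w{\left(v,F \right)} = 9 \cdot 6 = 54$)
$\sqrt{-354 + w{\left(G,12 \right)}} = \sqrt{-354 + 54} = \sqrt{-300} = 10 i \sqrt{3}$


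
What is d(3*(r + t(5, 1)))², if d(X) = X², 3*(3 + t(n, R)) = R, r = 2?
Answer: 16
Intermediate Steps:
t(n, R) = -3 + R/3
d(3*(r + t(5, 1)))² = ((3*(2 + (-3 + (⅓)*1)))²)² = ((3*(2 + (-3 + ⅓)))²)² = ((3*(2 - 8/3))²)² = ((3*(-⅔))²)² = ((-2)²)² = 4² = 16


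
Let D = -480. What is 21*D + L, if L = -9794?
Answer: -19874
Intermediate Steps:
21*D + L = 21*(-480) - 9794 = -10080 - 9794 = -19874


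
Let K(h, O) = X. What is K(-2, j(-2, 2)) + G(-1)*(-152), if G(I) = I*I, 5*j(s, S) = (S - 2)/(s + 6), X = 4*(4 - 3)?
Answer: -148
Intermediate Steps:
X = 4 (X = 4*1 = 4)
j(s, S) = (-2 + S)/(5*(6 + s)) (j(s, S) = ((S - 2)/(s + 6))/5 = ((-2 + S)/(6 + s))/5 = (-2 + S)/(5*(6 + s)))
K(h, O) = 4
G(I) = I²
K(-2, j(-2, 2)) + G(-1)*(-152) = 4 + (-1)²*(-152) = 4 + 1*(-152) = 4 - 152 = -148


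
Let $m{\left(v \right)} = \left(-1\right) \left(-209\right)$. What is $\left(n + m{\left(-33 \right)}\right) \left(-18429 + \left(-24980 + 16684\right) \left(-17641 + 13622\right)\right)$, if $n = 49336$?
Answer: $1650997696275$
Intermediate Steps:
$m{\left(v \right)} = 209$
$\left(n + m{\left(-33 \right)}\right) \left(-18429 + \left(-24980 + 16684\right) \left(-17641 + 13622\right)\right) = \left(49336 + 209\right) \left(-18429 + \left(-24980 + 16684\right) \left(-17641 + 13622\right)\right) = 49545 \left(-18429 - -33341624\right) = 49545 \left(-18429 + 33341624\right) = 49545 \cdot 33323195 = 1650997696275$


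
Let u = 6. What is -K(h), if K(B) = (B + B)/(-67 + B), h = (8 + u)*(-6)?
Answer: -168/151 ≈ -1.1126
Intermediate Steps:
h = -84 (h = (8 + 6)*(-6) = 14*(-6) = -84)
K(B) = 2*B/(-67 + B) (K(B) = (2*B)/(-67 + B) = 2*B/(-67 + B))
-K(h) = -2*(-84)/(-67 - 84) = -2*(-84)/(-151) = -2*(-84)*(-1)/151 = -1*168/151 = -168/151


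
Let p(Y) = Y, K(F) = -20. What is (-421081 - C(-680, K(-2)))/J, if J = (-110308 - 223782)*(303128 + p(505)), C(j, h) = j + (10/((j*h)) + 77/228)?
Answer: 2962682887/714880623650400 ≈ 4.1443e-6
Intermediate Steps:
C(j, h) = 77/228 + j + 10/(h*j) (C(j, h) = j + (10/((h*j)) + 77*(1/228)) = j + (10*(1/(h*j)) + 77/228) = j + (10/(h*j) + 77/228) = j + (77/228 + 10/(h*j)) = 77/228 + j + 10/(h*j))
J = -101440748970 (J = (-110308 - 223782)*(303128 + 505) = -334090*303633 = -101440748970)
(-421081 - C(-680, K(-2)))/J = (-421081 - (77/228 - 680 + 10/(-20*(-680))))/(-101440748970) = (-421081 - (77/228 - 680 + 10*(-1/20)*(-1/680)))*(-1/101440748970) = (-421081 - (77/228 - 680 + 1/1360))*(-1/101440748970) = (-421081 - 1*(-52687363/77520))*(-1/101440748970) = (-421081 + 52687363/77520)*(-1/101440748970) = -32589511757/77520*(-1/101440748970) = 2962682887/714880623650400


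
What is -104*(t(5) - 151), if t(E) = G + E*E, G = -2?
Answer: 13312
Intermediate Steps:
t(E) = -2 + E² (t(E) = -2 + E*E = -2 + E²)
-104*(t(5) - 151) = -104*((-2 + 5²) - 151) = -104*((-2 + 25) - 151) = -104*(23 - 151) = -104*(-128) = 13312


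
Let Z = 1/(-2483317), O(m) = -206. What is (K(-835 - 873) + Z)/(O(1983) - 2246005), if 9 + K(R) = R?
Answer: 4263855290/5578053961887 ≈ 0.00076440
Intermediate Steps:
K(R) = -9 + R
Z = -1/2483317 ≈ -4.0269e-7
(K(-835 - 873) + Z)/(O(1983) - 2246005) = ((-9 + (-835 - 873)) - 1/2483317)/(-206 - 2246005) = ((-9 - 1708) - 1/2483317)/(-2246211) = (-1717 - 1/2483317)*(-1/2246211) = -4263855290/2483317*(-1/2246211) = 4263855290/5578053961887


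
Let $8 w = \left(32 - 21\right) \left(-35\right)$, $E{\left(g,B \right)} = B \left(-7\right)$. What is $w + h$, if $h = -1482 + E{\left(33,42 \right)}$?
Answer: $- \frac{14593}{8} \approx -1824.1$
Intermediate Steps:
$E{\left(g,B \right)} = - 7 B$
$h = -1776$ ($h = -1482 - 294 = -1776$)
$w = - \frac{385}{8}$ ($w = \frac{\left(32 - 21\right) \left(-35\right)}{8} = \frac{11 \left(-35\right)}{8} = \frac{1}{8} \left(-385\right) = - \frac{385}{8} \approx -48.125$)
$w + h = - \frac{385}{8} - 1776 = - \frac{14593}{8}$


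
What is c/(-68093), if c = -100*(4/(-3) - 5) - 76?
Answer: -1672/204279 ≈ -0.0081849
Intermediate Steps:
c = 1672/3 (c = -100*(4*(-⅓) - 5) - 76 = -100*(-4/3 - 5) - 76 = -100*(-19)/3 - 76 = -100*(-19/3) - 76 = 1900/3 - 76 = 1672/3 ≈ 557.33)
c/(-68093) = (1672/3)/(-68093) = (1672/3)*(-1/68093) = -1672/204279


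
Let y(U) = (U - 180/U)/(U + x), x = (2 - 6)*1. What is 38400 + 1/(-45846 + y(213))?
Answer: 26123279255561/680293731 ≈ 38400.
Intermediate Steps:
x = -4 (x = -4*1 = -4)
y(U) = (U - 180/U)/(-4 + U) (y(U) = (U - 180/U)/(U - 4) = (U - 180/U)/(-4 + U))
38400 + 1/(-45846 + y(213)) = 38400 + 1/(-45846 + (-180 + 213**2)/(213*(-4 + 213))) = 38400 + 1/(-45846 + (1/213)*(-180 + 45369)/209) = 38400 + 1/(-45846 + (1/213)*(1/209)*45189) = 38400 + 1/(-45846 + 15063/14839) = 38400 + 1/(-680293731/14839) = 38400 - 14839/680293731 = 26123279255561/680293731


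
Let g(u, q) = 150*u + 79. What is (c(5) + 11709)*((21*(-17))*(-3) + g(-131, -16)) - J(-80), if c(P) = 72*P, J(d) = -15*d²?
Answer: -223180500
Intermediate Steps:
g(u, q) = 79 + 150*u
(c(5) + 11709)*((21*(-17))*(-3) + g(-131, -16)) - J(-80) = (72*5 + 11709)*((21*(-17))*(-3) + (79 + 150*(-131))) - (-15)*(-80)² = (360 + 11709)*(-357*(-3) + (79 - 19650)) - (-15)*6400 = 12069*(1071 - 19571) - 1*(-96000) = 12069*(-18500) + 96000 = -223276500 + 96000 = -223180500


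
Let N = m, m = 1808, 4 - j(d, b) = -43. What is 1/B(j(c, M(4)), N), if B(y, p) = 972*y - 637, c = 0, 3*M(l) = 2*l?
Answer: 1/45047 ≈ 2.2199e-5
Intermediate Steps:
M(l) = 2*l/3 (M(l) = (2*l)/3 = 2*l/3)
j(d, b) = 47 (j(d, b) = 4 - 1*(-43) = 4 + 43 = 47)
N = 1808
B(y, p) = -637 + 972*y
1/B(j(c, M(4)), N) = 1/(-637 + 972*47) = 1/(-637 + 45684) = 1/45047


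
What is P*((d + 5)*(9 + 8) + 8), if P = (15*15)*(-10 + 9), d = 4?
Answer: -36225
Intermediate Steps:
P = -225 (P = 225*(-1) = -225)
P*((d + 5)*(9 + 8) + 8) = -225*((4 + 5)*(9 + 8) + 8) = -225*(9*17 + 8) = -225*(153 + 8) = -225*161 = -36225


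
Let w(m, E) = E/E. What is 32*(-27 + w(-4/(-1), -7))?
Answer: -832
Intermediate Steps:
w(m, E) = 1
32*(-27 + w(-4/(-1), -7)) = 32*(-27 + 1) = 32*(-26) = -832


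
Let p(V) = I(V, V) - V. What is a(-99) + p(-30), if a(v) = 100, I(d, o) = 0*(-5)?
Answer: 130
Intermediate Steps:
I(d, o) = 0
p(V) = -V (p(V) = 0 - V = -V)
a(-99) + p(-30) = 100 - 1*(-30) = 100 + 30 = 130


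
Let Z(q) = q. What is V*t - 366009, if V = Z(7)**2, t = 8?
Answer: -365617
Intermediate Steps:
V = 49 (V = 7**2 = 49)
V*t - 366009 = 49*8 - 366009 = 392 - 366009 = -365617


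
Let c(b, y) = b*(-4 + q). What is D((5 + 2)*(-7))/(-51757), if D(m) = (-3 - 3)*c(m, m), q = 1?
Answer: 882/51757 ≈ 0.017041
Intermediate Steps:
c(b, y) = -3*b (c(b, y) = b*(-4 + 1) = b*(-3) = -3*b)
D(m) = 18*m (D(m) = (-3 - 3)*(-3*m) = -(-18)*m = 18*m)
D((5 + 2)*(-7))/(-51757) = (18*((5 + 2)*(-7)))/(-51757) = (18*(7*(-7)))*(-1/51757) = (18*(-49))*(-1/51757) = -882*(-1/51757) = 882/51757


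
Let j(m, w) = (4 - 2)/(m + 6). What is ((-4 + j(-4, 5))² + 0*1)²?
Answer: 81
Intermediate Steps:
j(m, w) = 2/(6 + m)
((-4 + j(-4, 5))² + 0*1)² = ((-4 + 2/(6 - 4))² + 0*1)² = ((-4 + 2/2)² + 0)² = ((-4 + 2*(½))² + 0)² = ((-4 + 1)² + 0)² = ((-3)² + 0)² = (9 + 0)² = 9² = 81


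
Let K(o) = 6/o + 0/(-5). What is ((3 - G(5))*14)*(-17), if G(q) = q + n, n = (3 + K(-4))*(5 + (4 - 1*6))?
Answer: 1547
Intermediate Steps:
K(o) = 6/o (K(o) = 6/o + 0*(-⅕) = 6/o + 0 = 6/o)
n = 9/2 (n = (3 + 6/(-4))*(5 + (4 - 1*6)) = (3 + 6*(-¼))*(5 + (4 - 6)) = (3 - 3/2)*(5 - 2) = (3/2)*3 = 9/2 ≈ 4.5000)
G(q) = 9/2 + q (G(q) = q + 9/2 = 9/2 + q)
((3 - G(5))*14)*(-17) = ((3 - (9/2 + 5))*14)*(-17) = ((3 - 1*19/2)*14)*(-17) = ((3 - 19/2)*14)*(-17) = -13/2*14*(-17) = -91*(-17) = 1547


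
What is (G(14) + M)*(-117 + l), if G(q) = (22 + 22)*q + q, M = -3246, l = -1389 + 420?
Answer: 2840976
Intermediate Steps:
l = -969
G(q) = 45*q (G(q) = 44*q + q = 45*q)
(G(14) + M)*(-117 + l) = (45*14 - 3246)*(-117 - 969) = (630 - 3246)*(-1086) = -2616*(-1086) = 2840976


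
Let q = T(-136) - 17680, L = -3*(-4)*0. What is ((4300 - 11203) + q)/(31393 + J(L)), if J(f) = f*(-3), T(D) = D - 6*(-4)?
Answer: -24695/31393 ≈ -0.78664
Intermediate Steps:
L = 0 (L = 12*0 = 0)
T(D) = 24 + D (T(D) = D + 24 = 24 + D)
q = -17792 (q = (24 - 136) - 17680 = -112 - 17680 = -17792)
J(f) = -3*f
((4300 - 11203) + q)/(31393 + J(L)) = ((4300 - 11203) - 17792)/(31393 - 3*0) = (-6903 - 17792)/(31393 + 0) = -24695/31393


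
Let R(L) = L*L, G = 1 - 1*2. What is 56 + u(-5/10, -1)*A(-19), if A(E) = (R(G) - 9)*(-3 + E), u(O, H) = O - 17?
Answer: -3024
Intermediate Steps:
G = -1 (G = 1 - 2 = -1)
R(L) = L**2
u(O, H) = -17 + O
A(E) = 24 - 8*E (A(E) = ((-1)**2 - 9)*(-3 + E) = (1 - 9)*(-3 + E) = -8*(-3 + E) = 24 - 8*E)
56 + u(-5/10, -1)*A(-19) = 56 + (-17 - 5/10)*(24 - 8*(-19)) = 56 + (-17 - 5*1/10)*(24 + 152) = 56 + (-17 - 1/2)*176 = 56 - 35/2*176 = 56 - 3080 = -3024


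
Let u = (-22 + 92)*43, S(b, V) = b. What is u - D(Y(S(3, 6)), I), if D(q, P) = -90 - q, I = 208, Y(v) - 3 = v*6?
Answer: 3121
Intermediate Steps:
Y(v) = 3 + 6*v (Y(v) = 3 + v*6 = 3 + 6*v)
u = 3010 (u = 70*43 = 3010)
u - D(Y(S(3, 6)), I) = 3010 - (-90 - (3 + 6*3)) = 3010 - (-90 - (3 + 18)) = 3010 - (-90 - 1*21) = 3010 - (-90 - 21) = 3010 - 1*(-111) = 3010 + 111 = 3121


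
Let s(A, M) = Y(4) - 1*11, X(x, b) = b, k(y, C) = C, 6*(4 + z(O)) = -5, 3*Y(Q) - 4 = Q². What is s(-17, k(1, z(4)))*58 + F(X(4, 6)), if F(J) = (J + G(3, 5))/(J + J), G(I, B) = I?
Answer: -3007/12 ≈ -250.58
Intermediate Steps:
Y(Q) = 4/3 + Q²/3
z(O) = -29/6 (z(O) = -4 + (⅙)*(-5) = -4 - ⅚ = -29/6)
F(J) = (3 + J)/(2*J) (F(J) = (J + 3)/(J + J) = (3 + J)/((2*J)) = (3 + J)*(1/(2*J)) = (3 + J)/(2*J))
s(A, M) = -13/3 (s(A, M) = (4/3 + (⅓)*4²) - 1*11 = (4/3 + (⅓)*16) - 11 = (4/3 + 16/3) - 11 = 20/3 - 11 = -13/3)
s(-17, k(1, z(4)))*58 + F(X(4, 6)) = -13/3*58 + (½)*(3 + 6)/6 = -754/3 + (½)*(⅙)*9 = -754/3 + ¾ = -3007/12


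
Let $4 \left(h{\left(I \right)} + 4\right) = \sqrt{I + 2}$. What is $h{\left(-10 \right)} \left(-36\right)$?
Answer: $144 - 18 i \sqrt{2} \approx 144.0 - 25.456 i$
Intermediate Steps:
$h{\left(I \right)} = -4 + \frac{\sqrt{2 + I}}{4}$ ($h{\left(I \right)} = -4 + \frac{\sqrt{I + 2}}{4} = -4 + \frac{\sqrt{2 + I}}{4}$)
$h{\left(-10 \right)} \left(-36\right) = \left(-4 + \frac{\sqrt{2 - 10}}{4}\right) \left(-36\right) = \left(-4 + \frac{\sqrt{-8}}{4}\right) \left(-36\right) = \left(-4 + \frac{2 i \sqrt{2}}{4}\right) \left(-36\right) = \left(-4 + \frac{i \sqrt{2}}{2}\right) \left(-36\right) = 144 - 18 i \sqrt{2}$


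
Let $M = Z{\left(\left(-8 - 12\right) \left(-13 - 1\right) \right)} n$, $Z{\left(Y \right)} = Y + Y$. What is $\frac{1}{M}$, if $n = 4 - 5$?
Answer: $- \frac{1}{560} \approx -0.0017857$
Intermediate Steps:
$n = -1$
$Z{\left(Y \right)} = 2 Y$
$M = -560$ ($M = 2 \left(-8 - 12\right) \left(-13 - 1\right) \left(-1\right) = 2 \left(\left(-20\right) \left(-14\right)\right) \left(-1\right) = 2 \cdot 280 \left(-1\right) = 560 \left(-1\right) = -560$)
$\frac{1}{M} = \frac{1}{-560} = - \frac{1}{560}$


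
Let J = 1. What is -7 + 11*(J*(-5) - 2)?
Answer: -84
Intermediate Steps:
-7 + 11*(J*(-5) - 2) = -7 + 11*(1*(-5) - 2) = -7 + 11*(-5 - 2) = -7 + 11*(-7) = -7 - 77 = -84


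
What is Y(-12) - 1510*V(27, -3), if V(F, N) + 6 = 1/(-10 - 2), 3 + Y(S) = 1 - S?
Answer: 55175/6 ≈ 9195.8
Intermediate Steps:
Y(S) = -2 - S (Y(S) = -3 + (1 - S) = -2 - S)
V(F, N) = -73/12 (V(F, N) = -6 + 1/(-10 - 2) = -6 + 1/(-12) = -6 - 1/12 = -73/12)
Y(-12) - 1510*V(27, -3) = (-2 - 1*(-12)) - 1510*(-73/12) = (-2 + 12) + 55115/6 = 10 + 55115/6 = 55175/6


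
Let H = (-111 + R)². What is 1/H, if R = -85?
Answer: 1/38416 ≈ 2.6031e-5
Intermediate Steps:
H = 38416 (H = (-111 - 85)² = (-196)² = 38416)
1/H = 1/38416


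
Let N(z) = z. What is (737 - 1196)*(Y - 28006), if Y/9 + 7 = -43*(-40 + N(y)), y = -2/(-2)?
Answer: 5955984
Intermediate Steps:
y = 1 (y = -2*(-1/2) = 1)
Y = 15030 (Y = -63 + 9*(-43*(-40 + 1)) = -63 + 9*(-43*(-39)) = -63 + 9*1677 = -63 + 15093 = 15030)
(737 - 1196)*(Y - 28006) = (737 - 1196)*(15030 - 28006) = -459*(-12976) = 5955984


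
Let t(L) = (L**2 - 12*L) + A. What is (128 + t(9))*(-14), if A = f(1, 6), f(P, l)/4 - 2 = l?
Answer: -1862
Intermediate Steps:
f(P, l) = 8 + 4*l
A = 32 (A = 8 + 4*6 = 8 + 24 = 32)
t(L) = 32 + L**2 - 12*L (t(L) = (L**2 - 12*L) + 32 = 32 + L**2 - 12*L)
(128 + t(9))*(-14) = (128 + (32 + 9**2 - 12*9))*(-14) = (128 + (32 + 81 - 108))*(-14) = (128 + 5)*(-14) = 133*(-14) = -1862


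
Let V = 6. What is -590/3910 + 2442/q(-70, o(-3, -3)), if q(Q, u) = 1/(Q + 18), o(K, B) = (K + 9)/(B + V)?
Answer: -49650803/391 ≈ -1.2698e+5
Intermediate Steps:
o(K, B) = (9 + K)/(6 + B) (o(K, B) = (K + 9)/(B + 6) = (9 + K)/(6 + B))
q(Q, u) = 1/(18 + Q)
-590/3910 + 2442/q(-70, o(-3, -3)) = -590/3910 + 2442/(1/(18 - 70)) = -590*1/3910 + 2442/(1/(-52)) = -59/391 + 2442/(-1/52) = -59/391 + 2442*(-52) = -59/391 - 126984 = -49650803/391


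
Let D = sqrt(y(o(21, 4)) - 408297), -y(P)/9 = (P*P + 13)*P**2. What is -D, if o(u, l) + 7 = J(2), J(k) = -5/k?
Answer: -I*sqrt(7874589)/4 ≈ -701.54*I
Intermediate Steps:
o(u, l) = -19/2 (o(u, l) = -7 - 5/2 = -19/2)
y(P) = -9*P**2*(13 + P**2) (y(P) = -9*(P*P + 13)*P**2 = -9*(P**2 + 13)*P**2 = -9*(13 + P**2)*P**2 = -9*P**2*(13 + P**2))
D = I*sqrt(7874589)/4 (D = sqrt(9*(-19/2)**2*(-13 - (-19/2)**2) - 408297) = sqrt(9*(361/4)*(-13 - 1*361/4) - 408297) = sqrt(9*(361/4)*(-13 - 361/4) - 408297) = sqrt(9*(361/4)*(-413/4) - 408297) = sqrt(-1341837/16 - 408297) = sqrt(-7874589/16) = I*sqrt(7874589)/4 ≈ 701.54*I)
-D = -I*sqrt(7874589)/4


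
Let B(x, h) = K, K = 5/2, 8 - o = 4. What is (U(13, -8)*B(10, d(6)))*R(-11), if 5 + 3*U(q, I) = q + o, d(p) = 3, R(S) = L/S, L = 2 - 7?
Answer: 50/11 ≈ 4.5455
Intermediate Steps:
L = -5
o = 4 (o = 8 - 1*4 = 8 - 4 = 4)
R(S) = -5/S
U(q, I) = -1/3 + q/3 (U(q, I) = -5/3 + (q + 4)/3 = -5/3 + (4 + q)/3 = -5/3 + (4/3 + q/3) = -1/3 + q/3)
K = 5/2 (K = 5*(1/2) = 5/2 ≈ 2.5000)
B(x, h) = 5/2
(U(13, -8)*B(10, d(6)))*R(-11) = ((-1/3 + (1/3)*13)*(5/2))*(-5/(-11)) = ((-1/3 + 13/3)*(5/2))*(-5*(-1/11)) = (4*(5/2))*(5/11) = 10*(5/11) = 50/11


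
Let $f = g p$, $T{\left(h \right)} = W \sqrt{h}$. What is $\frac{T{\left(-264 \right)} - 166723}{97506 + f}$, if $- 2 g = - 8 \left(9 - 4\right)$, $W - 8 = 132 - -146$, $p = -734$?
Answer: $- \frac{166723}{82826} + \frac{286 i \sqrt{66}}{41413} \approx -2.0129 + 0.056105 i$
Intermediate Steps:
$W = 286$ ($W = 8 + \left(132 - -146\right) = 8 + \left(132 + 146\right) = 8 + 278 = 286$)
$g = 20$ ($g = - \frac{\left(-8\right) \left(9 - 4\right)}{2} = - \frac{\left(-8\right) 5}{2} = \left(- \frac{1}{2}\right) \left(-40\right) = 20$)
$T{\left(h \right)} = 286 \sqrt{h}$
$f = -14680$ ($f = 20 \left(-734\right) = -14680$)
$\frac{T{\left(-264 \right)} - 166723}{97506 + f} = \frac{286 \sqrt{-264} - 166723}{97506 - 14680} = \frac{286 \cdot 2 i \sqrt{66} - 166723}{82826} = \left(572 i \sqrt{66} - 166723\right) \frac{1}{82826} = \left(-166723 + 572 i \sqrt{66}\right) \frac{1}{82826} = - \frac{166723}{82826} + \frac{286 i \sqrt{66}}{41413}$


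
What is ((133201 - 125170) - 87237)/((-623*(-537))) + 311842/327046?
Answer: 13070507911/18235594391 ≈ 0.71676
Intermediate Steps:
((133201 - 125170) - 87237)/((-623*(-537))) + 311842/327046 = (8031 - 87237)/334551 + 311842*(1/327046) = -79206*1/334551 + 155921/163523 = -26402/111517 + 155921/163523 = 13070507911/18235594391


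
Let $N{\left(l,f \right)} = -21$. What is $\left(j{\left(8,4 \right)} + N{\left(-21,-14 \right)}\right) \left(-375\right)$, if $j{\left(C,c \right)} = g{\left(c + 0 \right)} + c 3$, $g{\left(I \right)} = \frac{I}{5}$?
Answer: $3075$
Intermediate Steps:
$g{\left(I \right)} = \frac{I}{5}$ ($g{\left(I \right)} = I \frac{1}{5} = \frac{I}{5}$)
$j{\left(C,c \right)} = \frac{16 c}{5}$ ($j{\left(C,c \right)} = \frac{c + 0}{5} + c 3 = \frac{c}{5} + 3 c = \frac{16 c}{5}$)
$\left(j{\left(8,4 \right)} + N{\left(-21,-14 \right)}\right) \left(-375\right) = \left(\frac{16}{5} \cdot 4 - 21\right) \left(-375\right) = \left(\frac{64}{5} - 21\right) \left(-375\right) = \left(- \frac{41}{5}\right) \left(-375\right) = 3075$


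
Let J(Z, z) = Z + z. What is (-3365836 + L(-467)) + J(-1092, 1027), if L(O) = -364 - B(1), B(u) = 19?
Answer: -3366284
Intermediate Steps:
L(O) = -383 (L(O) = -364 - 1*19 = -364 - 19 = -383)
(-3365836 + L(-467)) + J(-1092, 1027) = (-3365836 - 383) + (-1092 + 1027) = -3366219 - 65 = -3366284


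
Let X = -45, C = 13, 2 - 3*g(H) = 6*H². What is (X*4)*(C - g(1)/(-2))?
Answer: -2220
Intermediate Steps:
g(H) = ⅔ - 2*H²
(X*4)*(C - g(1)/(-2)) = (-45*4)*(13 - (⅔ - 2*1²)/(-2)) = -180*(13 - (⅔ - 2*1)*(-1)/2) = -180*(13 - (⅔ - 2)*(-1)/2) = -180*(13 - (-4)*(-1)/(3*2)) = -180*(13 - 1*⅔) = -180*(13 - ⅔) = -180*37/3 = -2220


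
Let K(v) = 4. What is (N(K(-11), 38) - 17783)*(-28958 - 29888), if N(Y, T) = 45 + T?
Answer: 1041574200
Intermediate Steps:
(N(K(-11), 38) - 17783)*(-28958 - 29888) = ((45 + 38) - 17783)*(-28958 - 29888) = (83 - 17783)*(-58846) = -17700*(-58846) = 1041574200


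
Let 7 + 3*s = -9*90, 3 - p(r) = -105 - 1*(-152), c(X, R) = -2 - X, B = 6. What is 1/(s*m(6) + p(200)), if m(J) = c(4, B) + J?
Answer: -1/44 ≈ -0.022727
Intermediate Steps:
p(r) = -44 (p(r) = 3 - (-105 - 1*(-152)) = 3 - (-105 + 152) = 3 - 1*47 = 3 - 47 = -44)
m(J) = -6 + J (m(J) = (-2 - 1*4) + J = (-2 - 4) + J = -6 + J)
s = -817/3 (s = -7/3 + (-9*90)/3 = -7/3 + (⅓)*(-810) = -7/3 - 270 = -817/3 ≈ -272.33)
1/(s*m(6) + p(200)) = 1/(-817*(-6 + 6)/3 - 44) = 1/(-817/3*0 - 44) = 1/(0 - 44) = 1/(-44) = -1/44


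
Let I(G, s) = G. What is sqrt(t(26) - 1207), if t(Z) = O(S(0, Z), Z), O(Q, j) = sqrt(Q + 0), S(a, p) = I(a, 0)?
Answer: I*sqrt(1207) ≈ 34.742*I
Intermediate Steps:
S(a, p) = a
O(Q, j) = sqrt(Q)
t(Z) = 0 (t(Z) = sqrt(0) = 0)
sqrt(t(26) - 1207) = sqrt(0 - 1207) = sqrt(-1207) = I*sqrt(1207)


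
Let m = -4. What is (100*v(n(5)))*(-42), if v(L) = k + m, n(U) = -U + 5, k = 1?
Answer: 12600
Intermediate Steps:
n(U) = 5 - U
v(L) = -3 (v(L) = 1 - 4 = -3)
(100*v(n(5)))*(-42) = (100*(-3))*(-42) = -300*(-42) = 12600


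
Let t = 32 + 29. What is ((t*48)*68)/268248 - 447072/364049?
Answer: -1976773240/4068975673 ≈ -0.48582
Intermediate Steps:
t = 61
((t*48)*68)/268248 - 447072/364049 = ((61*48)*68)/268248 - 447072/364049 = (2928*68)*(1/268248) - 447072*1/364049 = 199104*(1/268248) - 447072/364049 = 8296/11177 - 447072/364049 = -1976773240/4068975673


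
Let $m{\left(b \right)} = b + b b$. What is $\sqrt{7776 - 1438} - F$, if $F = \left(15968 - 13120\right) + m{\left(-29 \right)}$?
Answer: $-3660 + \sqrt{6338} \approx -3580.4$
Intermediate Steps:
$m{\left(b \right)} = b + b^{2}$
$F = 3660$ ($F = \left(15968 - 13120\right) - 29 \left(1 - 29\right) = 2848 - -812 = 2848 + 812 = 3660$)
$\sqrt{7776 - 1438} - F = \sqrt{7776 - 1438} - 3660 = \sqrt{6338} - 3660 = -3660 + \sqrt{6338}$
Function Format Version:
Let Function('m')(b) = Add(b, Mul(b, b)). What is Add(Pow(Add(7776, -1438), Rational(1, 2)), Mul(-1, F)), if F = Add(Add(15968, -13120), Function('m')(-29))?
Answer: Add(-3660, Pow(6338, Rational(1, 2))) ≈ -3580.4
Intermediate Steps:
Function('m')(b) = Add(b, Pow(b, 2))
F = 3660 (F = Add(Add(15968, -13120), Mul(-29, Add(1, -29))) = Add(2848, Mul(-29, -28)) = Add(2848, 812) = 3660)
Add(Pow(Add(7776, -1438), Rational(1, 2)), Mul(-1, F)) = Add(Pow(Add(7776, -1438), Rational(1, 2)), Mul(-1, 3660)) = Add(Pow(6338, Rational(1, 2)), -3660) = Add(-3660, Pow(6338, Rational(1, 2)))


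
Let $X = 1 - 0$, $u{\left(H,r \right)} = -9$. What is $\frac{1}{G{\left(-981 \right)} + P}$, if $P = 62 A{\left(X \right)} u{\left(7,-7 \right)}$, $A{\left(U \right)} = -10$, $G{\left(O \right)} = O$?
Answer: $\frac{1}{4599} \approx 0.00021744$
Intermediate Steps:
$X = 1$ ($X = 1 + 0 = 1$)
$P = 5580$ ($P = 62 \left(-10\right) \left(-9\right) = \left(-620\right) \left(-9\right) = 5580$)
$\frac{1}{G{\left(-981 \right)} + P} = \frac{1}{-981 + 5580} = \frac{1}{4599}$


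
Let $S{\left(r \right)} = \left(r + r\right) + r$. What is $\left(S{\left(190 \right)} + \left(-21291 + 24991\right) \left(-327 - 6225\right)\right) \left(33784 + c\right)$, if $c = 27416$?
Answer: $-1483599996000$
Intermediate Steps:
$S{\left(r \right)} = 3 r$ ($S{\left(r \right)} = 2 r + r = 3 r$)
$\left(S{\left(190 \right)} + \left(-21291 + 24991\right) \left(-327 - 6225\right)\right) \left(33784 + c\right) = \left(3 \cdot 190 + \left(-21291 + 24991\right) \left(-327 - 6225\right)\right) \left(33784 + 27416\right) = \left(570 + 3700 \left(-6552\right)\right) 61200 = \left(570 - 24242400\right) 61200 = \left(-24241830\right) 61200 = -1483599996000$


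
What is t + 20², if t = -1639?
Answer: -1239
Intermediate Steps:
t + 20² = -1639 + 20² = -1639 + 400 = -1239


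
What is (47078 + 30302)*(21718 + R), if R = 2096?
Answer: 1842727320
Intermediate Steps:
(47078 + 30302)*(21718 + R) = (47078 + 30302)*(21718 + 2096) = 77380*23814 = 1842727320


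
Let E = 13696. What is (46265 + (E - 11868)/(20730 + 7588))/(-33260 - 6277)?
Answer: -218355683/186601461 ≈ -1.1702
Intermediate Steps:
(46265 + (E - 11868)/(20730 + 7588))/(-33260 - 6277) = (46265 + (13696 - 11868)/(20730 + 7588))/(-33260 - 6277) = (46265 + 1828/28318)/(-39537) = (46265 + 1828*(1/28318))*(-1/39537) = (46265 + 914/14159)*(-1/39537) = (655067049/14159)*(-1/39537) = -218355683/186601461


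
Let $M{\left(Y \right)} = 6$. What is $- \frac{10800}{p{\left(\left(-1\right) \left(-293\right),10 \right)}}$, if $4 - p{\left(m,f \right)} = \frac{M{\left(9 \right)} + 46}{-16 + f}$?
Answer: $- \frac{16200}{19} \approx -852.63$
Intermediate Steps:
$p{\left(m,f \right)} = 4 - \frac{52}{-16 + f}$ ($p{\left(m,f \right)} = 4 - \frac{6 + 46}{-16 + f} = 4 - \frac{52}{-16 + f}$)
$- \frac{10800}{p{\left(\left(-1\right) \left(-293\right),10 \right)}} = - \frac{10800}{4 \frac{1}{-16 + 10} \left(-29 + 10\right)} = - \frac{10800}{4 \frac{1}{-6} \left(-19\right)} = - \frac{10800}{4 \left(- \frac{1}{6}\right) \left(-19\right)} = - \frac{10800}{\frac{38}{3}} = \left(-10800\right) \frac{3}{38} = - \frac{16200}{19}$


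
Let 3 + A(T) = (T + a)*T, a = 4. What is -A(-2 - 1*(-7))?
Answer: -42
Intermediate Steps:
A(T) = -3 + T*(4 + T) (A(T) = -3 + (T + 4)*T = -3 + (4 + T)*T = -3 + T*(4 + T))
-A(-2 - 1*(-7)) = -(-3 + (-2 - 1*(-7))**2 + 4*(-2 - 1*(-7))) = -(-3 + (-2 + 7)**2 + 4*(-2 + 7)) = -(-3 + 5**2 + 4*5) = -(-3 + 25 + 20) = -1*42 = -42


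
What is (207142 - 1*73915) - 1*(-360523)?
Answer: 493750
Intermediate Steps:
(207142 - 1*73915) - 1*(-360523) = (207142 - 73915) + 360523 = 133227 + 360523 = 493750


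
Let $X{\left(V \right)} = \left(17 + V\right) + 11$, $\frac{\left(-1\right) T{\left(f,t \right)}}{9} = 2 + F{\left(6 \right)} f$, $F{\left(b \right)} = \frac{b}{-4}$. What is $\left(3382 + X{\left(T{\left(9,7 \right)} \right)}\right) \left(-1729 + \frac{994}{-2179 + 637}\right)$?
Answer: $- \frac{4685449006}{771} \approx -6.0771 \cdot 10^{6}$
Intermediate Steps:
$F{\left(b \right)} = - \frac{b}{4}$ ($F{\left(b \right)} = b \left(- \frac{1}{4}\right) = - \frac{b}{4}$)
$T{\left(f,t \right)} = -18 + \frac{27 f}{2}$ ($T{\left(f,t \right)} = - 9 \left(2 + \left(- \frac{1}{4}\right) 6 f\right) = - 9 \left(2 - \frac{3 f}{2}\right) = -18 + \frac{27 f}{2}$)
$X{\left(V \right)} = 28 + V$
$\left(3382 + X{\left(T{\left(9,7 \right)} \right)}\right) \left(-1729 + \frac{994}{-2179 + 637}\right) = \left(3382 + \left(28 + \left(-18 + \frac{27}{2} \cdot 9\right)\right)\right) \left(-1729 + \frac{994}{-2179 + 637}\right) = \left(3382 + \left(28 + \left(-18 + \frac{243}{2}\right)\right)\right) \left(-1729 + \frac{994}{-1542}\right) = \left(3382 + \left(28 + \frac{207}{2}\right)\right) \left(-1729 + 994 \left(- \frac{1}{1542}\right)\right) = \left(3382 + \frac{263}{2}\right) \left(-1729 - \frac{497}{771}\right) = \frac{7027}{2} \left(- \frac{1333556}{771}\right) = - \frac{4685449006}{771}$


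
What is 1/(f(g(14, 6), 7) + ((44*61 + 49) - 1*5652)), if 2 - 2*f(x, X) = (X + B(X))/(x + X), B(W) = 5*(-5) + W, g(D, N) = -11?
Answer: -8/23355 ≈ -0.00034254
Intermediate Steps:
B(W) = -25 + W
f(x, X) = 1 - (-25 + 2*X)/(2*(X + x)) (f(x, X) = 1 - (X + (-25 + X))/(2*(x + X)) = 1 - (-25 + 2*X)/(2*(X + x)))
1/(f(g(14, 6), 7) + ((44*61 + 49) - 1*5652)) = 1/((25/2 - 11)/(7 - 11) + ((44*61 + 49) - 1*5652)) = 1/((3/2)/(-4) + ((2684 + 49) - 5652)) = 1/(-¼*3/2 + (2733 - 5652)) = 1/(-3/8 - 2919) = 1/(-23355/8) = -8/23355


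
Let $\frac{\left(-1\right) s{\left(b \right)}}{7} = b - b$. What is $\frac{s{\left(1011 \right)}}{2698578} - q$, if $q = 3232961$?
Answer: $-3232961$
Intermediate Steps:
$s{\left(b \right)} = 0$ ($s{\left(b \right)} = - 7 \left(b - b\right) = \left(-7\right) 0 = 0$)
$\frac{s{\left(1011 \right)}}{2698578} - q = \frac{0}{2698578} - 3232961 = 0 \cdot \frac{1}{2698578} - 3232961 = 0 - 3232961 = -3232961$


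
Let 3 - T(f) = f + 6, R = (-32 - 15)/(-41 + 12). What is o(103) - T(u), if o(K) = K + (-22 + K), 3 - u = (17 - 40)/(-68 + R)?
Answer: 365083/1925 ≈ 189.65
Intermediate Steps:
R = 47/29 (R = -47/(-29) = -47*(-1/29) = 47/29 ≈ 1.6207)
u = 5108/1925 (u = 3 - (17 - 40)/(-68 + 47/29) = 3 - (-23)/(-1925/29) = 3 - (-23)*(-29)/1925 = 3 - 1*667/1925 = 3 - 667/1925 = 5108/1925 ≈ 2.6535)
o(K) = -22 + 2*K
T(f) = -3 - f (T(f) = 3 - (f + 6) = 3 - (6 + f) = 3 + (-6 - f) = -3 - f)
o(103) - T(u) = (-22 + 2*103) - (-3 - 1*5108/1925) = (-22 + 206) - (-3 - 5108/1925) = 184 - 1*(-10883/1925) = 184 + 10883/1925 = 365083/1925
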